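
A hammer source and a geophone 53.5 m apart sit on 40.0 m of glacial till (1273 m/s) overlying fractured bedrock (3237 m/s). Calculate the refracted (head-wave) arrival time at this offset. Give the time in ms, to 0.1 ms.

t = x/V₂ + 2h·√(V₂²−V₁²)/(V₁V₂).
√(V₂²−V₁²) = √(3237²−1273²) = 2976.2 m/s; delay term = 2·40.0·2976.2/(1273·3237) = 0.05778 s.
t = 53.5/3237 + 0.05778 = 0.07431 s.

74.3 ms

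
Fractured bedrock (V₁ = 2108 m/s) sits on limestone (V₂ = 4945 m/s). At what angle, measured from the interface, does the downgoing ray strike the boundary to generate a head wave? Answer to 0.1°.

At critical incidence the refracted ray runs along the interface (θ₂ = 90°), so sin θ_c = V₁/V₂.
θ_c = arcsin(2108/4945) = arcsin 0.4263 = 25.23°.
Measured from the interface: 90° − 25.23° = 64.77°.

64.8°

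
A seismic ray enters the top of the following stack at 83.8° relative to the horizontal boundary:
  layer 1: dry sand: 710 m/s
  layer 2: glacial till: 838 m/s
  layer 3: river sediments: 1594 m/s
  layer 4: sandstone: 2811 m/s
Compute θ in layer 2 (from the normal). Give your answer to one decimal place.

From the normal: θ₁ = 90° − 83.8° = 6.2°.
Ray parameter p = sin 6.2° / 710 = 1.5211e-04 s/m.
sin θ_2 = p·V_2 = 1.5211e-04 × 838 = 0.1275.
θ_2 = arcsin 0.1275 = 7.32°.

7.3°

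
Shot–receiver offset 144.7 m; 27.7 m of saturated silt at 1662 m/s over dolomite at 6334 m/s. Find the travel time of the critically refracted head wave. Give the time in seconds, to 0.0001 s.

0.0550 s

θ_c = arcsin(V₁/V₂) = arcsin(1662/6334) = 15.21°, cos θ_c = 0.9650.
Intercept time tᵢ = 2h cos θ_c / V₁ = 2·27.7·0.9650/1662 = 0.03217 s.
t = x/V₂ + tᵢ = 144.7/6334 + 0.03217 = 0.05501 s.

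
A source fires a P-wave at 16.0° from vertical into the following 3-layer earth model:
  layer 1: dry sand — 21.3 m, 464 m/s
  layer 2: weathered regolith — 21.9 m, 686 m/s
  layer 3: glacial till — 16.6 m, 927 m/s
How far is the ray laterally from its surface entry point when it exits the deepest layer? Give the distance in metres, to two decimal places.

26.83 m

Apply Snell's law at each interface; in layer i the horizontal offset is hᵢ·tan θᵢ.
Layer 1: θ = 16.00°; offset = 21.3·tan 16.00° = 6.1077 m.
Layer 2: sin θ = 686·sin 16.0°/464 = 0.4075, θ = 24.05°; offset = 21.9·tan 24.05° = 9.7729 m.
Layer 3: sin θ = 927·sin 16.0°/464 = 0.5507, θ = 33.41°; offset = 16.6·tan 33.41° = 10.9514 m.
Summing the layer offsets gives 26.8320 m.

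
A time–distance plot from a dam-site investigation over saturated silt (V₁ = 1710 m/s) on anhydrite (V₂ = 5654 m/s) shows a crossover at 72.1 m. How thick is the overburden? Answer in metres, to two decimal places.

h = (x_cross/2)·√((V₂−V₁)/(V₂+V₁)).
(V₂−V₁)/(V₂+V₁) = (5654−1710)/(5654+1710) = 0.5356; √ = 0.7318.
h = (72.1/2)·0.7318 = 26.38 m.

26.38 m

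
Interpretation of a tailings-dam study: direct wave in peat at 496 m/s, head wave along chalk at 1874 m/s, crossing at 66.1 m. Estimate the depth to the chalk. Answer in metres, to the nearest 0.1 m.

x_cross = 2h·√((V₂+V₁)/(V₂−V₁)) → h = x_cross / (2·√((V₂+V₁)/(V₂−V₁))).
√((V₂+V₁)/(V₂−V₁)) = √((1874+496)/(1874−496)) = 1.3114.
h = 66.1 / (2·1.3114) = 25.20 m.

25.2 m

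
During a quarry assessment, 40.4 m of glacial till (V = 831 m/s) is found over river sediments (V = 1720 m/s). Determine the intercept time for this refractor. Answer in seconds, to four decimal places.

θ_c = arcsin(V₁/V₂) = arcsin(831/1720) = 28.89°; cos θ_c = 0.8755.
tᵢ = 2h·cos θ_c / V₁ = 2·40.4·0.8755 / 831 = 0.08513 s.

0.0851 s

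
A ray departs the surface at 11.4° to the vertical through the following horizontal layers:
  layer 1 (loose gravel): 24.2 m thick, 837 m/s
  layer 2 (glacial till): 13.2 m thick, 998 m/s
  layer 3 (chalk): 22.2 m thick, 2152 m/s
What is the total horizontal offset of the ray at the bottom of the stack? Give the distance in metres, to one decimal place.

Apply Snell's law at each interface; in layer i the horizontal offset is hᵢ·tan θᵢ.
Layer 1: θ = 11.40°; offset = 24.2·tan 11.40° = 4.880 m.
Layer 2: sin θ = 998·sin 11.4°/837 = 0.2357, θ = 13.63°; offset = 13.2·tan 13.63° = 3.201 m.
Layer 3: sin θ = 2152·sin 11.4°/837 = 0.5082, θ = 30.54°; offset = 22.2·tan 30.54° = 13.100 m.
Σ offsets = 21.180 m.

21.2 m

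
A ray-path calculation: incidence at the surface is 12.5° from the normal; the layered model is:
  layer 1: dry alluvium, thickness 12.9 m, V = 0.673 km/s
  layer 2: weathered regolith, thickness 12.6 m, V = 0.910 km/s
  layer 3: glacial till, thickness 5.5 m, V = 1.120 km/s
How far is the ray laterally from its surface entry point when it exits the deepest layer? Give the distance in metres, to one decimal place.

p = sin θ₁/V₁ = sin 12.5°/0.673 = 3.2160e-01 s/km is conserved through the stack.
Layer 1: θ = 12.50°; offset = 12.9·tan 12.50° = 2.860 m.
Layer 2: sin θ = p·0.910 = 0.2927 → θ = 17.02°; offset = 12.6·tan 17.02° = 3.856 m.
Layer 3: sin θ = p·1.120 = 0.3602 → θ = 21.11°; offset = 5.5·tan 21.11° = 2.124 m.
Total horizontal offset = 8.840 m.

8.8 m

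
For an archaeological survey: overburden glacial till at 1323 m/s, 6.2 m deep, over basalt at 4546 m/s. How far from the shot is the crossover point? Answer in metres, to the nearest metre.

θ_c = arcsin(1323/4546) = 16.92°, so cos θ_c = 0.9567 and tᵢ = 2h cos θ_c/V₁ = 0.0090 s.
At crossover x/V₁ = x/V₂ + tᵢ ⇒ x = tᵢ/(1/V₁ − 1/V₂) = 0.00897/(7.5586e-04 − 2.1997e-04) = 16.73 m.

17 m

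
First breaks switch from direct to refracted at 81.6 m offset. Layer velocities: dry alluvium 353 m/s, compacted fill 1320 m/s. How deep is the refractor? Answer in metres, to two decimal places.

31.02 m

x_cross = 2h·√((V₂+V₁)/(V₂−V₁)) → h = x_cross / (2·√((V₂+V₁)/(V₂−V₁))).
√((V₂+V₁)/(V₂−V₁)) = √((1320+353)/(1320−353)) = 1.3153.
h = 81.6 / (2·1.3153) = 31.02 m.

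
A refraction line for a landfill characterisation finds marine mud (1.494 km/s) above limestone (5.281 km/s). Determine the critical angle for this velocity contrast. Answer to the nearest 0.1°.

16.4°

Critical incidence: sin θ_c = V₁/V₂ = 1.494/5.281 = 0.2829.
θ_c = arcsin 0.2829 = 16.43°.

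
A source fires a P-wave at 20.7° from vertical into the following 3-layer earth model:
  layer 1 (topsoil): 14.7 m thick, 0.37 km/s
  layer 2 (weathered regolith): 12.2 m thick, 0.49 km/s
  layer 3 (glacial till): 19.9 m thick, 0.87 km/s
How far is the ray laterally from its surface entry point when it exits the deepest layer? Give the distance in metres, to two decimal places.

Apply Snell's law at each interface; in layer i the horizontal offset is hᵢ·tan θᵢ.
Layer 1: θ = 20.70°; offset = 14.7·tan 20.70° = 5.5547 m.
Layer 2: sin θ = 0.49·sin 20.7°/0.37 = 0.4681, θ = 27.91°; offset = 12.2·tan 27.91° = 6.4628 m.
Layer 3: sin θ = 0.87·sin 20.7°/0.37 = 0.8311, θ = 56.22°; offset = 19.9·tan 56.22° = 29.7447 m.
Total horizontal offset = 41.7622 m.

41.76 m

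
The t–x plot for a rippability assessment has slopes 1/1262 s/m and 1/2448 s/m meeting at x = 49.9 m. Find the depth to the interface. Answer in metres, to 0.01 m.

14.11 m

h = (x_cross/2)·√((V₂−V₁)/(V₂+V₁)).
(V₂−V₁)/(V₂+V₁) = (2448−1262)/(2448+1262) = 0.3197; √ = 0.5654.
h = (49.9/2)·0.5654 = 14.11 m.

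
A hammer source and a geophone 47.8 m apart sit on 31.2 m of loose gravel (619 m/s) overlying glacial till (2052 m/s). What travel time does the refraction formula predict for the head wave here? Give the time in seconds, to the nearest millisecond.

0.119 s

t = x/V₂ + 2h·√(V₂²−V₁²)/(V₁V₂).
√(V₂²−V₁²) = √(2052²−619²) = 1956.4 m/s; delay term = 2·31.2·1956.4/(619·2052) = 0.09611 s.
t = 47.8/2052 + 0.09611 = 0.11941 s.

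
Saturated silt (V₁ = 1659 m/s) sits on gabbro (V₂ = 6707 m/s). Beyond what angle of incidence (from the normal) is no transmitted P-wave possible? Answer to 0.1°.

Critical incidence: sin θ_c = V₁/V₂ = 1659/6707 = 0.2474.
θ_c = arcsin 0.2474 = 14.32°.

14.3°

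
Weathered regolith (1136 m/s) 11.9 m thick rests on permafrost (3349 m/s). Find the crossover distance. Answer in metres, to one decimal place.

33.9 m

θ_c = arcsin(1136/3349) = 19.83°, so cos θ_c = 0.9407 and tᵢ = 2h cos θ_c/V₁ = 0.0197 s.
At crossover x/V₁ = x/V₂ + tᵢ ⇒ x = tᵢ/(1/V₁ − 1/V₂) = 0.01971/(8.8028e-04 − 2.9860e-04) = 33.88 m.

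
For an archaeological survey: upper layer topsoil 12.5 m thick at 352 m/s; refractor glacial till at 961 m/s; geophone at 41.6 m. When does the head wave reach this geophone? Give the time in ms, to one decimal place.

θ_c = arcsin(V₁/V₂) = arcsin(352/961) = 21.49°, cos θ_c = 0.9305.
Intercept time tᵢ = 2h cos θ_c / V₁ = 2·12.5·0.9305/352 = 0.06609 s.
t = x/V₂ + tᵢ = 41.6/961 + 0.06609 = 0.10938 s.

109.4 ms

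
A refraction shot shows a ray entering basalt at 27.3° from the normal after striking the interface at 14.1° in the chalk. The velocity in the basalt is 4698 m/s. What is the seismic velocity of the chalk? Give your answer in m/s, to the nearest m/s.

2495 m/s

Snell's law: sin 14.1°/V₁ = sin 27.3°/V₂.
V₁ = V₂·sin 14.1°/sin 27.3° = 4698 × 0.5312 = 2495.38 m/s.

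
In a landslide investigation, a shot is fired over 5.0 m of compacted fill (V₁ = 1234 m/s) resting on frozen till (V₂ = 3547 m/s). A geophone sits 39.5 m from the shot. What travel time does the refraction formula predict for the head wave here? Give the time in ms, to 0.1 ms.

18.7 ms

θ_c = arcsin(V₁/V₂) = arcsin(1234/3547) = 20.36°, cos θ_c = 0.9375.
Intercept time tᵢ = 2h cos θ_c / V₁ = 2·5.0·0.9375/1234 = 0.00760 s.
t = x/V₂ + tᵢ = 39.5/3547 + 0.00760 = 0.01873 s.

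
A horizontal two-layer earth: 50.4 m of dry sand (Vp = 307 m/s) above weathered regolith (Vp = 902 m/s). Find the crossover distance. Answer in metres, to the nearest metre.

144 m

θ_c = arcsin(307/902) = 19.90°, so cos θ_c = 0.9403 and tᵢ = 2h cos θ_c/V₁ = 0.3087 s.
At crossover x/V₁ = x/V₂ + tᵢ ⇒ x = tᵢ/(1/V₁ − 1/V₂) = 0.30874/(3.2573e-03 − 1.1086e-03) = 143.69 m.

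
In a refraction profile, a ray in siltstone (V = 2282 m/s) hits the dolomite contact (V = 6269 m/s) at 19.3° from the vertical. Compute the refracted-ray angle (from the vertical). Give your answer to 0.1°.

Snell's law: sin θ₂ = (V₂/V₁)·sin θ₁ = (6269/2282)·sin 19.3° = 0.9080.
θ₂ = sin⁻¹(0.9080) = 65.23° (from vertical).

65.2°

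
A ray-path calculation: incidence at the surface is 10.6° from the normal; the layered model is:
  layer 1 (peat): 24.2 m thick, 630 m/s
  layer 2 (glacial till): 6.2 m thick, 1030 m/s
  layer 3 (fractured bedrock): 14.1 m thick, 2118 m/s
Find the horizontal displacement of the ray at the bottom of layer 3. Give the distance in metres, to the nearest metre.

18 m

Ray parameter p = sin 10.6° / 630 m/s = 2.9199e-04 s/m.
Layer 1: θ = 10.60°; offset = 24.2·tan 10.60° = 4.529 m.
Layer 2: sin θ = p·1030 = 0.3007 → θ = 17.50°; offset = 6.2·tan 17.50° = 1.955 m.
Layer 3: sin θ = p·2118 = 0.6184 → θ = 38.20°; offset = 14.1·tan 38.20° = 11.096 m.
Summing the layer offsets gives 17.580 m.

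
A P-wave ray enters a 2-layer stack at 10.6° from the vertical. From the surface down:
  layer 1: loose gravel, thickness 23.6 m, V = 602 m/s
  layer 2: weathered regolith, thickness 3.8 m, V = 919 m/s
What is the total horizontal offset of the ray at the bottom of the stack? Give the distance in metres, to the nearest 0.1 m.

Apply Snell's law at each interface; in layer i the horizontal offset is hᵢ·tan θᵢ.
Layer 1: θ = 10.60°; offset = 23.6·tan 10.60° = 4.417 m.
Layer 2: sin θ = 919·sin 10.6°/602 = 0.2808, θ = 16.31°; offset = 3.8·tan 16.31° = 1.112 m.
Total horizontal offset = 5.528 m.

5.5 m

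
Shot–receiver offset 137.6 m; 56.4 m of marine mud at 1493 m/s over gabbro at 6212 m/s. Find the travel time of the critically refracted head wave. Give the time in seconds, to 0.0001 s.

θ_c = arcsin(V₁/V₂) = arcsin(1493/6212) = 13.91°, cos θ_c = 0.9707.
Intercept time tᵢ = 2h cos θ_c / V₁ = 2·56.4·0.9707/1493 = 0.07334 s.
t = x/V₂ + tᵢ = 137.6/6212 + 0.07334 = 0.09549 s.

0.0955 s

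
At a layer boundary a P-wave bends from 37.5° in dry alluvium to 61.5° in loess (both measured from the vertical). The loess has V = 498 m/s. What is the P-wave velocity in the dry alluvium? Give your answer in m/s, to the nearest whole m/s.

Snell's law: sin 37.5°/V₁ = sin 61.5°/V₂.
V₁ = V₂·sin 37.5°/sin 61.5° = 498 × 0.6927 = 344.97 m/s.

345 m/s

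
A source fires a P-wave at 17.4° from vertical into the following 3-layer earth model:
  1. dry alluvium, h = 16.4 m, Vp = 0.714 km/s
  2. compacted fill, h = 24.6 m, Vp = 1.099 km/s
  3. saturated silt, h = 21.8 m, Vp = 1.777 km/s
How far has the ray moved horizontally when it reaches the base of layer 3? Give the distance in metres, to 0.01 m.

Ray parameter p = sin 17.4° / 0.714 km/s = 4.1882e-01 s/km.
Layer 1: θ = 17.40°; offset = 16.4·tan 17.40° = 5.1394 m.
Layer 2: sin θ = p·1.099 = 0.4603 → θ = 27.41°; offset = 24.6·tan 27.41° = 12.7545 m.
Layer 3: sin θ = p·1.777 = 0.7443 → θ = 48.09°; offset = 21.8·tan 48.09° = 24.2921 m.
Σ offsets = 42.1861 m.

42.19 m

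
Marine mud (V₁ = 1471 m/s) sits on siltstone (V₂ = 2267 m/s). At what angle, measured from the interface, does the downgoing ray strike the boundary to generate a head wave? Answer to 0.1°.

Critical incidence: sin θ_c = V₁/V₂ = 1471/2267 = 0.6489.
θ_c = arcsin 0.6489 = 40.46°.
Measured from the interface: 90° − 40.46° = 49.54°.

49.5°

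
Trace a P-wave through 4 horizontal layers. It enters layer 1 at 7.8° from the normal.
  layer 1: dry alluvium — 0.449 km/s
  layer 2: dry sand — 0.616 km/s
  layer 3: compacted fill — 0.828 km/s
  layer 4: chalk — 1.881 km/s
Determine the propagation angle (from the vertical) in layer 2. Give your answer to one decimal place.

Ray parameter p = sin 7.8° / 0.449 = 3.0226e-01 s/km.
sin θ_2 = p·V_2 = 3.0226e-01 × 0.616 = 0.1862.
θ_2 = arcsin 0.1862 = 10.73°.

10.7°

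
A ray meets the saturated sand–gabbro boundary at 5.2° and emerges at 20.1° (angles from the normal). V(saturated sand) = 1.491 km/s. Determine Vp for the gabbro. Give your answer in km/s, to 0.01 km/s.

5.65 km/s

sin 5.2° = 0.0906; sin 20.1° = 0.3437.
V₂ = V₁·(sin θ₂/sin θ₁) = 1.491·(0.3437/0.0906) = 5.65 km/s.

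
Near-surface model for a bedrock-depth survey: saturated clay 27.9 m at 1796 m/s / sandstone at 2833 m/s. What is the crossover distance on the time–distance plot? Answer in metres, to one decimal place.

117.9 m

x_cross = 2h·√((V₂+V₁)/(V₂−V₁)).
(V₂+V₁)/(V₂−V₁) = (2833+1796)/(2833−1796) = 4.4638; √ = 2.1128.
x_cross = 2·27.9·2.1128 = 117.89 m.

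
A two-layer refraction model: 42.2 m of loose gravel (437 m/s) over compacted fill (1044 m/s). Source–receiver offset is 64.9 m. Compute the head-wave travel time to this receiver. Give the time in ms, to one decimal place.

237.6 ms

θ_c = arcsin(V₁/V₂) = arcsin(437/1044) = 24.75°, cos θ_c = 0.9082.
Intercept time tᵢ = 2h cos θ_c / V₁ = 2·42.2·0.9082/437 = 0.17540 s.
t = x/V₂ + tᵢ = 64.9/1044 + 0.17540 = 0.23757 s.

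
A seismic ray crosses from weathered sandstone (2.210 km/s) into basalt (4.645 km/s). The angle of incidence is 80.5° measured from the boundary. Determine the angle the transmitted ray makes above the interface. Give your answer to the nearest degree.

Angle from the normal: 90° − 80.5° = 9.5°.
sin θ₁/V₁ = sin θ₂/V₂ ⇒ sin θ₂ = 4.645·sin 9.5°/2.210 = 4.645·0.1650/2.210 = 0.3469.
θ₂ = sin⁻¹(0.3469) = 20.30° (from vertical).
From the interface: 90° − 20.30° = 69.70°.

70°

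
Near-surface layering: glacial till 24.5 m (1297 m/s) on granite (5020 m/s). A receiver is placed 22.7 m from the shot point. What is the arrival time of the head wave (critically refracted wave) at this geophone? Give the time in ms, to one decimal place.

t = x/V₂ + 2h·√(V₂²−V₁²)/(V₁V₂).
√(V₂²−V₁²) = √(5020²−1297²) = 4849.6 m/s; delay term = 2·24.5·4849.6/(1297·5020) = 0.03650 s.
t = 22.7/5020 + 0.03650 = 0.04102 s.

41.0 ms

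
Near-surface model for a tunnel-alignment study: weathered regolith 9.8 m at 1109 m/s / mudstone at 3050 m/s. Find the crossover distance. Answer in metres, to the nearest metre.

29 m

θ_c = arcsin(1109/3050) = 21.32°, so cos θ_c = 0.9316 and tᵢ = 2h cos θ_c/V₁ = 0.0165 s.
At crossover x/V₁ = x/V₂ + tᵢ ⇒ x = tᵢ/(1/V₁ − 1/V₂) = 0.01646/(9.0171e-04 − 3.2787e-04) = 28.69 m.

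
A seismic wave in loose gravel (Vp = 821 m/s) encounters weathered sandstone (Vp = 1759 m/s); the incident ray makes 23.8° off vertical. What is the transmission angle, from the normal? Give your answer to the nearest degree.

sin θ₁/V₁ = sin θ₂/V₂ ⇒ sin θ₂ = 1759·sin 23.8°/821 = 1759·0.4035/821 = 0.8646.
θ₂ = sin⁻¹(0.8646) = 59.84° (from vertical).

60°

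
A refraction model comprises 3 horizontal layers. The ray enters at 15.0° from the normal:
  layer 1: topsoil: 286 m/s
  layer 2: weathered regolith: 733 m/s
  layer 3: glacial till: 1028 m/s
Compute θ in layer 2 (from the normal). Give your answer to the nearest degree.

Snell's law across each interface conserves sin θ / V, so sin θ_2 = V_2·sin θ₁/V₁.
sin θ_2 = 733 × sin 15.0° / 286 = 0.6633.
θ_2 = 41.55° from the vertical.

42°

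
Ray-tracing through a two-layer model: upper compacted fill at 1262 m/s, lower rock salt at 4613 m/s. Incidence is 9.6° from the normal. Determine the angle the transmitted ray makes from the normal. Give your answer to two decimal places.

37.56°

sin θ₁/V₁ = sin θ₂/V₂ ⇒ sin θ₂ = 4613·sin 9.6°/1262 = 4613·0.1668/1262 = 0.6096.
θ₂ = arcsin 0.6096 = 37.56° from the normal.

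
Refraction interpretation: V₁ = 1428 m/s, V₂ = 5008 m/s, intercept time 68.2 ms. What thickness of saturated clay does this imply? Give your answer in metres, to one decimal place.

h = tᵢ·V₁·V₂ / (2·√(V₂²−V₁²)).
√(V₂²−V₁²) = √(5008² − 1428²) = 4800.1 m/s.
h = 0.0682 s × 1428 × 5008 / (2 × 4800.1) = 50.80 m.

50.8 m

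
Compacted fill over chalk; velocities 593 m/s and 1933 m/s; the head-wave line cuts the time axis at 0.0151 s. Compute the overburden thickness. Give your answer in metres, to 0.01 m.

θ_c = arcsin(593/1933) = 17.87°; cos θ_c = 0.9518.
tᵢ = 2h cos θ_c/V₁ ⇒ h = tᵢ·V₁/(2 cos θ_c) = 0.0151·593/(2·0.9518) = 4.70 m.

4.70 m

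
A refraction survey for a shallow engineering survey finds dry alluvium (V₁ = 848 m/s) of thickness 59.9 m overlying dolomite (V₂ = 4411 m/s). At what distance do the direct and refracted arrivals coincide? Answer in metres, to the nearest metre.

x_cross = 2h·√((V₂+V₁)/(V₂−V₁)).
(V₂+V₁)/(V₂−V₁) = (4411+848)/(4411−848) = 1.4760; √ = 1.2149.
x_cross = 2·59.9·1.2149 = 145.55 m.

146 m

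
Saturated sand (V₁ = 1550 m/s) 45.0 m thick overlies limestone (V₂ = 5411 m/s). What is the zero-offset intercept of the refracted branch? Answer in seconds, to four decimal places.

0.0556 s

θ_c = arcsin(V₁/V₂) = arcsin(1550/5411) = 16.65°; cos θ_c = 0.9581.
tᵢ = 2h·cos θ_c / V₁ = 2·45.0·0.9581 / 1550 = 0.05563 s.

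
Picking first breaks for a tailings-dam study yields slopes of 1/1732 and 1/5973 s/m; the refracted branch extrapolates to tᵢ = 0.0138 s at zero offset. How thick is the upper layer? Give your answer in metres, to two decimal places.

12.49 m

θ_c = arcsin(1732/5973) = 16.86°; cos θ_c = 0.9570.
tᵢ = 2h cos θ_c/V₁ ⇒ h = tᵢ·V₁/(2 cos θ_c) = 0.0138·1732/(2·0.9570) = 12.49 m.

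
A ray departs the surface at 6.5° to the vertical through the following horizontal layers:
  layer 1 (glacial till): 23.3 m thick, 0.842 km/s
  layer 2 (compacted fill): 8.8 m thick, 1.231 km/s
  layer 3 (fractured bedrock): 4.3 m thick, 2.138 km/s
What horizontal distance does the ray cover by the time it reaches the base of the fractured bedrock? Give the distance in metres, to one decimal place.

5.4 m

Apply Snell's law at each interface; in layer i the horizontal offset is hᵢ·tan θᵢ.
Layer 1: θ = 6.50°; offset = 23.3·tan 6.50° = 2.655 m.
Layer 2: sin θ = 1.231·sin 6.5°/0.842 = 0.1655, θ = 9.53°; offset = 8.8·tan 9.53° = 1.477 m.
Layer 3: sin θ = 2.138·sin 6.5°/0.842 = 0.2874, θ = 16.71°; offset = 4.3·tan 16.71° = 1.290 m.
Summing the layer offsets gives 5.422 m.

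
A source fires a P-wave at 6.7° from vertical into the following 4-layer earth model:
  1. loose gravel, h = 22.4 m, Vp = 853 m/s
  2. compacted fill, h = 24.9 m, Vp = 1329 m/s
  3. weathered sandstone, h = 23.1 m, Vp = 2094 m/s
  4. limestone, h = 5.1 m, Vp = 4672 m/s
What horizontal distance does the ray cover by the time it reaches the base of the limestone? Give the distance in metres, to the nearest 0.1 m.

18.4 m

Apply Snell's law at each interface; in layer i the horizontal offset is hᵢ·tan θᵢ.
Layer 1: θ = 6.70°; offset = 22.4·tan 6.70° = 2.631 m.
Layer 2: sin θ = 1329·sin 6.7°/853 = 0.1818, θ = 10.47°; offset = 24.9·tan 10.47° = 4.603 m.
Layer 3: sin θ = 2094·sin 6.7°/853 = 0.2864, θ = 16.64°; offset = 23.1·tan 16.64° = 6.905 m.
Layer 4: sin θ = 4672·sin 6.7°/853 = 0.6390, θ = 39.72°; offset = 5.1·tan 39.72° = 4.237 m.
Σ offsets = 18.377 m.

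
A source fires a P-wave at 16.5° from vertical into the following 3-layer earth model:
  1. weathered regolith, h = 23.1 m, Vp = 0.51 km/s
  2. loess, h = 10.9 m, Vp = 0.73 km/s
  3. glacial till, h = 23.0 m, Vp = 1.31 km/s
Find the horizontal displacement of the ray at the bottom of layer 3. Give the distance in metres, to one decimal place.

Ray parameter p = sin 16.5° / 0.51 km/s = 5.5689e-01 s/km.
Layer 1: θ = 16.50°; offset = 23.1·tan 16.50° = 6.843 m.
Layer 2: sin θ = p·0.73 = 0.4065 → θ = 23.99°; offset = 10.9·tan 23.99° = 4.850 m.
Layer 3: sin θ = p·1.31 = 0.7295 → θ = 46.85°; offset = 23.0·tan 46.85° = 24.533 m.
Summing the layer offsets gives 36.225 m.

36.2 m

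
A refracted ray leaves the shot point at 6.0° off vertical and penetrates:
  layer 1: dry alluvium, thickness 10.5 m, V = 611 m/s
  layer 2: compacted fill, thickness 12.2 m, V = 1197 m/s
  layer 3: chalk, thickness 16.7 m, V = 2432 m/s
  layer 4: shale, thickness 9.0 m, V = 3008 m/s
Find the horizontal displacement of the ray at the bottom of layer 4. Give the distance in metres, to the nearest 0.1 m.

16.7 m

p = sin θ₁/V₁ = sin 6.0°/611 = 1.7108e-04 s/m is conserved through the stack.
Layer 1: θ = 6.00°; offset = 10.5·tan 6.00° = 1.104 m.
Layer 2: sin θ = p·1197 = 0.2048 → θ = 11.82°; offset = 12.2·tan 11.82° = 2.552 m.
Layer 3: sin θ = p·2432 = 0.4161 → θ = 24.59°; offset = 16.7·tan 24.59° = 7.641 m.
Layer 4: sin θ = p·3008 = 0.5146 → θ = 30.97°; offset = 9.0·tan 30.97° = 5.402 m.
Summing the layer offsets gives 16.698 m.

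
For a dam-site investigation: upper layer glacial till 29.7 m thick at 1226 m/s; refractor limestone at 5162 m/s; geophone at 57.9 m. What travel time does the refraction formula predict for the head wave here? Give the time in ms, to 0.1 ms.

t = x/V₂ + 2h·√(V₂²−V₁²)/(V₁V₂).
√(V₂²−V₁²) = √(5162²−1226²) = 5014.3 m/s; delay term = 2·29.7·5014.3/(1226·5162) = 0.04706 s.
t = 57.9/5162 + 0.04706 = 0.05828 s.

58.3 ms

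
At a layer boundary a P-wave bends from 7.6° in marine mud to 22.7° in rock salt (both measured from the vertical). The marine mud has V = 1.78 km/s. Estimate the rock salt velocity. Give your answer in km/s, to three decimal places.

5.194 km/s

sin 7.6° = 0.1323; sin 22.7° = 0.3859.
V₂ = V₁·(sin θ₂/sin θ₁) = 1.78·(0.3859/0.1323) = 5.194 km/s.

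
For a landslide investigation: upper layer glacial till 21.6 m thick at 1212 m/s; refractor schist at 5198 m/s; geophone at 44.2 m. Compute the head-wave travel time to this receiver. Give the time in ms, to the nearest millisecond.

43 ms

t = x/V₂ + 2h·√(V₂²−V₁²)/(V₁V₂).
√(V₂²−V₁²) = √(5198²−1212²) = 5054.7 m/s; delay term = 2·21.6·5054.7/(1212·5198) = 0.03466 s.
t = 44.2/5198 + 0.03466 = 0.04316 s.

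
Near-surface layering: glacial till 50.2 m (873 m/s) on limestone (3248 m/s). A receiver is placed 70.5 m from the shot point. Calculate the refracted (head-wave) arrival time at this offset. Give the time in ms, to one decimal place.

t = x/V₂ + 2h·√(V₂²−V₁²)/(V₁V₂).
√(V₂²−V₁²) = √(3248²−873²) = 3128.5 m/s; delay term = 2·50.2·3128.5/(873·3248) = 0.11077 s.
t = 70.5/3248 + 0.11077 = 0.13248 s.

132.5 ms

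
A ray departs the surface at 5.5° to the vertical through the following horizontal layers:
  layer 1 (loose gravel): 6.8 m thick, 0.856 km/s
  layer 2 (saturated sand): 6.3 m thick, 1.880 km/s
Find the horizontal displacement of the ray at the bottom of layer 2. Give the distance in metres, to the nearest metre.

2 m

Apply Snell's law at each interface; in layer i the horizontal offset is hᵢ·tan θᵢ.
Layer 1: θ = 5.50°; offset = 6.8·tan 5.50° = 0.655 m.
Layer 2: sin θ = 1.880·sin 5.5°/0.856 = 0.2105, θ = 12.15°; offset = 6.3·tan 12.15° = 1.357 m.
Σ offsets = 2.011 m.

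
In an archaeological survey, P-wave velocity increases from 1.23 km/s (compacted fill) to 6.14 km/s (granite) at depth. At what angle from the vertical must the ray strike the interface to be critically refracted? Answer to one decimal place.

At critical incidence the refracted ray runs along the interface (θ₂ = 90°), so sin θ_c = V₁/V₂.
θ_c = arcsin(1.23/6.14) = arcsin 0.2003 = 11.56°.

11.6°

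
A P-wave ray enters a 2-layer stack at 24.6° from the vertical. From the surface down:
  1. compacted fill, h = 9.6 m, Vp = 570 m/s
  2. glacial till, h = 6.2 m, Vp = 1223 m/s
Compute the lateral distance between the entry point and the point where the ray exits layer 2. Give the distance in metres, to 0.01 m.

16.71 m

Apply Snell's law at each interface; in layer i the horizontal offset is hᵢ·tan θᵢ.
Layer 1: θ = 24.60°; offset = 9.6·tan 24.60° = 4.3952 m.
Layer 2: sin θ = 1223·sin 24.6°/570 = 0.8932, θ = 63.28°; offset = 6.2·tan 63.28° = 12.3141 m.
Summing the layer offsets gives 16.7093 m.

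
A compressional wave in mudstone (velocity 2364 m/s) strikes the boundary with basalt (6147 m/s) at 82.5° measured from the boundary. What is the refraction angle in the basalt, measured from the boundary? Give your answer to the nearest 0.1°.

70.2°

Angle from the normal: 90° − 82.5° = 7.5°.
sin θ₁/V₁ = sin θ₂/V₂ ⇒ sin θ₂ = 6147·sin 7.5°/2364 = 6147·0.1305/2364 = 0.3394.
θ₂ = arcsin 0.3394 = 19.84° from the normal.
From the interface: 90° − 19.84° = 70.16°.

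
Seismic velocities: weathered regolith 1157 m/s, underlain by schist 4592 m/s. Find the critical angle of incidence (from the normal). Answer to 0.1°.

14.6°

At critical incidence the refracted ray runs along the interface (θ₂ = 90°), so sin θ_c = V₁/V₂.
θ_c = arcsin(1157/4592) = arcsin 0.2520 = 14.59°.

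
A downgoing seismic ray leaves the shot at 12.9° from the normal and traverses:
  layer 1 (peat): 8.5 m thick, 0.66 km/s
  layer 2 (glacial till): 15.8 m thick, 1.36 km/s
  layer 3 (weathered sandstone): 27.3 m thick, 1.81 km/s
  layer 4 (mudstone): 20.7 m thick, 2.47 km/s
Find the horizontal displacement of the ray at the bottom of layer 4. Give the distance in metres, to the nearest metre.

Apply Snell's law at each interface; in layer i the horizontal offset is hᵢ·tan θᵢ.
Layer 1: θ = 12.90°; offset = 8.5·tan 12.90° = 1.947 m.
Layer 2: sin θ = 1.36·sin 12.9°/0.66 = 0.4600, θ = 27.39°; offset = 15.8·tan 27.39° = 8.186 m.
Layer 3: sin θ = 1.81·sin 12.9°/0.66 = 0.6122, θ = 37.75°; offset = 27.3·tan 37.75° = 21.140 m.
Layer 4: sin θ = 2.47·sin 12.9°/0.66 = 0.8355, θ = 56.67°; offset = 20.7·tan 56.67° = 31.474 m.
Total horizontal offset = 62.746 m.

63 m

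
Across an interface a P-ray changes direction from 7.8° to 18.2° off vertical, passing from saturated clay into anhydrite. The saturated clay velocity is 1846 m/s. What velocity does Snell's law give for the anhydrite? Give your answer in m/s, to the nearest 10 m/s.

sin 7.8° = 0.1357; sin 18.2° = 0.3123.
V₂ = V₁·(sin θ₂/sin θ₁) = 1846·(0.3123/0.1357) = 4248.37 m/s.

4250 m/s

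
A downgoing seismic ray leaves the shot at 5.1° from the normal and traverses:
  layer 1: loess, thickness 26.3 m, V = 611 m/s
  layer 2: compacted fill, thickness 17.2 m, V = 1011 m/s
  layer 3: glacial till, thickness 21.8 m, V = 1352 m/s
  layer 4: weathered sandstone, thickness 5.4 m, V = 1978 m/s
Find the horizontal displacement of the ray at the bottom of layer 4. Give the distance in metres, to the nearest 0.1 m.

Apply Snell's law at each interface; in layer i the horizontal offset is hᵢ·tan θᵢ.
Layer 1: θ = 5.10°; offset = 26.3·tan 5.10° = 2.347 m.
Layer 2: sin θ = 1011·sin 5.1°/611 = 0.1471, θ = 8.46°; offset = 17.2·tan 8.46° = 2.558 m.
Layer 3: sin θ = 1352·sin 5.1°/611 = 0.1967, θ = 11.34°; offset = 21.8·tan 11.34° = 4.374 m.
Layer 4: sin θ = 1978·sin 5.1°/611 = 0.2878, θ = 16.73°; offset = 5.4·tan 16.73° = 1.623 m.
Summing the layer offsets gives 10.901 m.

10.9 m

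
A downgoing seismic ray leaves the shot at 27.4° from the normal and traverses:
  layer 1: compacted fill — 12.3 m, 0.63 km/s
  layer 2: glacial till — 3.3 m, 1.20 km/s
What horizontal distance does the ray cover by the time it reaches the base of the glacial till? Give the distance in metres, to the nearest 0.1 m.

p = sin θ₁/V₁ = sin 27.4°/0.63 = 7.3048e-01 s/km is conserved through the stack.
Layer 1: θ = 27.40°; offset = 12.3·tan 27.40° = 6.376 m.
Layer 2: sin θ = p·1.20 = 0.8766 → θ = 61.23°; offset = 3.3·tan 61.23° = 6.010 m.
Σ offsets = 12.386 m.

12.4 m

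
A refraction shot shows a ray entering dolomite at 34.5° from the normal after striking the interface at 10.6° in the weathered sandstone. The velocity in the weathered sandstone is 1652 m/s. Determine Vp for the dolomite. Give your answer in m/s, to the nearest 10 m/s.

Snell's law: sin 10.6°/V₁ = sin 34.5°/V₂.
V₂ = V₁·sin 34.5°/sin 10.6° = 1652 × 3.0791 = 5086.69 m/s.

5090 m/s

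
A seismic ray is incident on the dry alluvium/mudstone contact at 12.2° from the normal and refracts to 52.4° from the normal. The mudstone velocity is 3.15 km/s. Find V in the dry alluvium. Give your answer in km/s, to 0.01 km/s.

Snell's law: sin 12.2°/V₁ = sin 52.4°/V₂.
V₁ = V₂·sin 12.2°/sin 52.4° = 3.15 × 0.2667 = 0.84 km/s.

0.84 km/s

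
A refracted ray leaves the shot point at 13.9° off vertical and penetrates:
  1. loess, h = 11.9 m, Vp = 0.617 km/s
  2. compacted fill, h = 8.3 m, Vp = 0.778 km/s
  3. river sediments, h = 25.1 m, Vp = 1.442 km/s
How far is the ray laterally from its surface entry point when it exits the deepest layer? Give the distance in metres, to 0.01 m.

22.61 m

Ray parameter p = sin 13.9° / 0.617 km/s = 3.8935e-01 s/km.
Layer 1: θ = 13.90°; offset = 11.9·tan 13.90° = 2.9450 m.
Layer 2: sin θ = p·0.778 = 0.3029 → θ = 17.63°; offset = 8.3·tan 17.63° = 2.6381 m.
Layer 3: sin θ = p·1.442 = 0.5614 → θ = 34.16°; offset = 25.1·tan 34.16° = 17.0294 m.
Summing the layer offsets gives 22.6125 m.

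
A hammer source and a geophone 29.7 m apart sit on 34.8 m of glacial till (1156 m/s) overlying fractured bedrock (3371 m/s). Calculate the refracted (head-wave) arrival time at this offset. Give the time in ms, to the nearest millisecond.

θ_c = arcsin(V₁/V₂) = arcsin(1156/3371) = 20.06°, cos θ_c = 0.9394.
Intercept time tᵢ = 2h cos θ_c / V₁ = 2·34.8·0.9394/1156 = 0.05656 s.
t = x/V₂ + tᵢ = 29.7/3371 + 0.05656 = 0.06537 s.

65 ms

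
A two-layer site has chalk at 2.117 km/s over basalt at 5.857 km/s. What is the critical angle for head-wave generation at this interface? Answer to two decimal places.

21.19°

Critical incidence: sin θ_c = V₁/V₂ = 2.117/5.857 = 0.3614.
θ_c = arcsin 0.3614 = 21.19°.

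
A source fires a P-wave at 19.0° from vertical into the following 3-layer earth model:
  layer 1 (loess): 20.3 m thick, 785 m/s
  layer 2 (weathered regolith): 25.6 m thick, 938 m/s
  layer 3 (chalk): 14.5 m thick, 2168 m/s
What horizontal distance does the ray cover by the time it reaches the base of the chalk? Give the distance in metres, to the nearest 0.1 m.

Apply Snell's law at each interface; in layer i the horizontal offset is hᵢ·tan θᵢ.
Layer 1: θ = 19.00°; offset = 20.3·tan 19.00° = 6.990 m.
Layer 2: sin θ = 938·sin 19.0°/785 = 0.3890, θ = 22.89°; offset = 25.6·tan 22.89° = 10.811 m.
Layer 3: sin θ = 2168·sin 19.0°/785 = 0.8991, θ = 64.05°; offset = 14.5·tan 64.05° = 29.791 m.
Summing the layer offsets gives 47.591 m.

47.6 m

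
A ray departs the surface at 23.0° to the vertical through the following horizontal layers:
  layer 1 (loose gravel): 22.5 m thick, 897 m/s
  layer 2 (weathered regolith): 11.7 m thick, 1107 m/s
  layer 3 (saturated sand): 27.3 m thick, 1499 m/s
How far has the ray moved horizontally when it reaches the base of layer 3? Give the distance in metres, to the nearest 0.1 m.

Ray parameter p = sin 23.0° / 897 m/s = 4.3560e-04 s/m.
Layer 1: θ = 23.00°; offset = 22.5·tan 23.00° = 9.551 m.
Layer 2: sin θ = p·1107 = 0.4822 → θ = 28.83°; offset = 11.7·tan 28.83° = 6.440 m.
Layer 3: sin θ = p·1499 = 0.6530 → θ = 40.77°; offset = 27.3·tan 40.77° = 23.536 m.
Summing the layer offsets gives 39.527 m.

39.5 m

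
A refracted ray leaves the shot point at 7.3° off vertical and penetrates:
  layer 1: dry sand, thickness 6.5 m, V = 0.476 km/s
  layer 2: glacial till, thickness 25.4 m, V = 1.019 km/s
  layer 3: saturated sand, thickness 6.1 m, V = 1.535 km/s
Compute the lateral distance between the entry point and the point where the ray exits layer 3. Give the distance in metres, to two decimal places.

Ray parameter p = sin 7.3° / 0.476 km/s = 2.6694e-01 s/km.
Layer 1: θ = 7.30°; offset = 6.5·tan 7.30° = 0.8327 m.
Layer 2: sin θ = p·1.019 = 0.2720 → θ = 15.78°; offset = 25.4·tan 15.78° = 7.1799 m.
Layer 3: sin θ = p·1.535 = 0.4098 → θ = 24.19°; offset = 6.1·tan 24.19° = 2.7401 m.
Σ offsets = 10.7527 m.

10.75 m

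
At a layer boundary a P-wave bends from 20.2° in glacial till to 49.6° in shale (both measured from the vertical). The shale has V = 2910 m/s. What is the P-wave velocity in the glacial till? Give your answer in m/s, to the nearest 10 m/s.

sin 20.2° = 0.3453; sin 49.6° = 0.7615.
V₁ = V₂·(sin θ₁/sin θ₂) = 2910·(0.3453/0.7615) = 1319.46 m/s.

1320 m/s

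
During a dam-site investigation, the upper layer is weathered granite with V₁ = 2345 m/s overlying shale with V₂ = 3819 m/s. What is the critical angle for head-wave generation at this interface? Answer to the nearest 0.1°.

At critical incidence the refracted ray runs along the interface (θ₂ = 90°), so sin θ_c = V₁/V₂.
θ_c = arcsin(2345/3819) = arcsin 0.6140 = 37.88°.

37.9°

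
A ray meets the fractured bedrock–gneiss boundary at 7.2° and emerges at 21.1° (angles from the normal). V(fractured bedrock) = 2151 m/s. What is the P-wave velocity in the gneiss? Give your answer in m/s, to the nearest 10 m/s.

6180 m/s

sin 7.2° = 0.1253; sin 21.1° = 0.3600.
V₂ = V₁·(sin θ₂/sin θ₁) = 2151·(0.3600/0.1253) = 6178.35 m/s.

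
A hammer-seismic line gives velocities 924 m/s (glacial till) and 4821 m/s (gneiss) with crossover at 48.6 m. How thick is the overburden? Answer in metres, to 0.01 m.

x_cross = 2h·√((V₂+V₁)/(V₂−V₁)) → h = x_cross / (2·√((V₂+V₁)/(V₂−V₁))).
√((V₂+V₁)/(V₂−V₁)) = √((4821+924)/(4821−924)) = 1.2142.
h = 48.6 / (2·1.2142) = 20.01 m.

20.01 m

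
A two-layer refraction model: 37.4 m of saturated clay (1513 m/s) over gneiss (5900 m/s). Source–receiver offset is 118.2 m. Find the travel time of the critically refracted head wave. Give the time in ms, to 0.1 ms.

t = x/V₂ + 2h·√(V₂²−V₁²)/(V₁V₂).
√(V₂²−V₁²) = √(5900²−1513²) = 5702.7 m/s; delay term = 2·37.4·5702.7/(1513·5900) = 0.04778 s.
t = 118.2/5900 + 0.04778 = 0.06782 s.

67.8 ms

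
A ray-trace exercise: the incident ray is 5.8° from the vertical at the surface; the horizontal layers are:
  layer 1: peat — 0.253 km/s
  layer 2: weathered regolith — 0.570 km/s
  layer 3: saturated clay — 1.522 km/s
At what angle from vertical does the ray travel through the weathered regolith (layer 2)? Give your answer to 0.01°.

13.16°

Ray parameter p = sin 5.8° / 0.253 = 3.9943e-01 s/km.
sin θ_2 = p·V_2 = 3.9943e-01 × 0.570 = 0.2277.
θ_2 = arcsin 0.2277 = 13.16°.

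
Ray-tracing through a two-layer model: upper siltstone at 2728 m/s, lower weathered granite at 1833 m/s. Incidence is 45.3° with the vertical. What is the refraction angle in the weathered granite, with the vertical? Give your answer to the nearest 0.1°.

Snell's law: sin θ₂ = (V₂/V₁)·sin θ₁ = (1833/2728)·sin 45.3° = 0.4776.
θ₂ = sin⁻¹(0.4776) = 28.53° (from vertical).

28.5°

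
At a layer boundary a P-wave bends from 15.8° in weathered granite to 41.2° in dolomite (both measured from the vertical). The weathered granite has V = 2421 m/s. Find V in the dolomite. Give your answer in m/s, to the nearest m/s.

Snell's law: sin 15.8°/V₁ = sin 41.2°/V₂.
V₂ = V₁·sin 41.2°/sin 15.8° = 2421 × 2.4192 = 5856.79 m/s.

5857 m/s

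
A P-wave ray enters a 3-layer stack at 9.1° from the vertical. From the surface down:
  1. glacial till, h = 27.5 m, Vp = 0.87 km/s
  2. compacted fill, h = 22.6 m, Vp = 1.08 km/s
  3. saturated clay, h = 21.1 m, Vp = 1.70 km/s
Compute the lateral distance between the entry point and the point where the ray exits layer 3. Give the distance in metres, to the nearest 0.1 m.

15.8 m

Ray parameter p = sin 9.1° / 0.87 km/s = 1.8179e-01 s/km.
Layer 1: θ = 9.10°; offset = 27.5·tan 9.10° = 4.405 m.
Layer 2: sin θ = p·1.08 = 0.1963 → θ = 11.32°; offset = 22.6·tan 11.32° = 4.525 m.
Layer 3: sin θ = p·1.70 = 0.3090 → θ = 18.00°; offset = 21.1·tan 18.00° = 6.856 m.
Σ offsets = 15.786 m.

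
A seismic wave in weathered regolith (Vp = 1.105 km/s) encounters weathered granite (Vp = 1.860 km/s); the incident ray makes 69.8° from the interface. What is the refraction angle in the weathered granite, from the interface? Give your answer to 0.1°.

Convert to the normal: θ₁ = 90° − 69.8° = 20.2°.
sin θ₁/V₁ = sin θ₂/V₂ ⇒ sin θ₂ = 1.860·sin 20.2°/1.105 = 1.860·0.3453/1.105 = 0.5812.
θ₂ = sin⁻¹(0.5812) = 35.54° (from vertical).
From the interface: 90° − 35.54° = 54.46°.

54.5°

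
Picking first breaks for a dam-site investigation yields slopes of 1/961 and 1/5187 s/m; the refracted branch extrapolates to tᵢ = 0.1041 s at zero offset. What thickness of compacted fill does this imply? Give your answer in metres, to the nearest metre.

51 m

h = tᵢ·V₁·V₂ / (2·√(V₂²−V₁²)).
√(V₂²−V₁²) = √(5187² − 961²) = 5097.2 m/s.
h = 0.1041 s × 961 × 5187 / (2 × 5097.2) = 50.90 m.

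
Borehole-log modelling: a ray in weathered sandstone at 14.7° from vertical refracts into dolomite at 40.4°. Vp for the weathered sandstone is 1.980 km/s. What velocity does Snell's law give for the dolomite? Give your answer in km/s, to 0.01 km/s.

sin 14.7° = 0.2538; sin 40.4° = 0.6481.
V₂ = V₁·(sin θ₂/sin θ₁) = 1.980·(0.6481/0.2538) = 5.06 km/s.

5.06 km/s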